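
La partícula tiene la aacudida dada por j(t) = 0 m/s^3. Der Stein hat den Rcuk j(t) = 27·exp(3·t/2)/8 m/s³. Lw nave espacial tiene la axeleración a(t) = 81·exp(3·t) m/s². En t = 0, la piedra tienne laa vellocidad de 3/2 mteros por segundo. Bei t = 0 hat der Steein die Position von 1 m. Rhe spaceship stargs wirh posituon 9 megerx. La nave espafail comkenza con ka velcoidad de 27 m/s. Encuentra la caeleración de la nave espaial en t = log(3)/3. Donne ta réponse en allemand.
Wir haben die Beschleunigung a(t) = 81·exp(3·t). Durch Einsetzen von t = log(3)/3: a(log(3)/3) = 243.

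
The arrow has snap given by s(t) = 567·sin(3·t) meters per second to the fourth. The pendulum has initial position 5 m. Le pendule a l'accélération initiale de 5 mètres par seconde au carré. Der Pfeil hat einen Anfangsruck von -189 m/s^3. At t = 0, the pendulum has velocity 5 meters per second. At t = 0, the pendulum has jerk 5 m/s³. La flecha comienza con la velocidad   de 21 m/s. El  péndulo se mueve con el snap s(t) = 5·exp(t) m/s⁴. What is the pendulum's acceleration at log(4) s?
We must find the antiderivative of our snap equation s(t) = 5·exp(t) 2 times. Finding the antiderivative of s(t) and using j(0) = 5: j(t) = 5·exp(t). The integral of jerk is acceleration. Using a(0) = 5, we get a(t) = 5·exp(t). Using a(t) = 5·exp(t) and substituting t = log(4), we find a = 20.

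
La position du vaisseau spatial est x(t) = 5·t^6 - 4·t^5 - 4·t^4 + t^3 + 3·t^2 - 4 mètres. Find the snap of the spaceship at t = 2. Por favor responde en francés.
Nous devons dériver notre équation de la position x(t) = 5·t^6 - 4·t^5 - 4·t^4 + t^3 + 3·t^2 - 4 4 fois. En prenant d/dt de x(t), nous trouvons v(t) = 30·t^5 - 20·t^4 - 16·t^3 + 3·t^2 + 6·t. La dérivée de la vitesse donne l'accélération: a(t) = 150·t^4 - 80·t^3 - 48·t^2 + 6·t + 6. En prenant d/dt de a(t), nous trouvons j(t) = 600·t^3 - 240·t^2 - 96·t + 6. En dérivant le jerk, nous obtenons le snap: s(t) = 1800·t^2 - 480·t - 96. De l'équation du snap s(t) = 1800·t^2 - 480·t - 96, nous substituons t = 2 pour obtenir s = 6144.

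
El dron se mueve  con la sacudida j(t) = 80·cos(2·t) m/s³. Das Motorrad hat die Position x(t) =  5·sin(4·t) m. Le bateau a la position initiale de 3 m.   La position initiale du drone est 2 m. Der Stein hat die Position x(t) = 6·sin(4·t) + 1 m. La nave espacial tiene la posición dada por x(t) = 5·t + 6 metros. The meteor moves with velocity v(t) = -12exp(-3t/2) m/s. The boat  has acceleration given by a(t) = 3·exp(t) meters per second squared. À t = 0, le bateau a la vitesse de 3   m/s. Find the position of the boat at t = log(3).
To find the answer, we compute 2 antiderivatives of a(t) = 3·exp(t). Finding the integral of a(t) and using v(0) = 3: v(t) = 3·exp(t). The antiderivative of velocity is position. Using x(0) = 3, we get x(t) = 3·exp(t). From the given position equation x(t) = 3·exp(t), we substitute t = log(3) to get x = 9.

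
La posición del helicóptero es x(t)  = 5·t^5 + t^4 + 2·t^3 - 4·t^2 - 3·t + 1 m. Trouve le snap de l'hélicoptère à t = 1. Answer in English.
To solve this, we need to take 4 derivatives of our position equation x(t) = 5·t^5 + t^4 + 2·t^3 - 4·t^2 - 3·t + 1. Differentiating position, we get velocity: v(t) = 25·t^4 + 4·t^3 + 6·t^2 - 8·t - 3. Differentiating velocity, we get acceleration: a(t) = 100·t^3 + 12·t^2 + 12·t - 8. Differentiating acceleration, we get jerk: j(t) = 300·t^2 + 24·t + 12. Taking d/dt of j(t), we find s(t) = 600·t + 24. From the given snap equation s(t) = 600·t + 24, we substitute t = 1 to get s = 624.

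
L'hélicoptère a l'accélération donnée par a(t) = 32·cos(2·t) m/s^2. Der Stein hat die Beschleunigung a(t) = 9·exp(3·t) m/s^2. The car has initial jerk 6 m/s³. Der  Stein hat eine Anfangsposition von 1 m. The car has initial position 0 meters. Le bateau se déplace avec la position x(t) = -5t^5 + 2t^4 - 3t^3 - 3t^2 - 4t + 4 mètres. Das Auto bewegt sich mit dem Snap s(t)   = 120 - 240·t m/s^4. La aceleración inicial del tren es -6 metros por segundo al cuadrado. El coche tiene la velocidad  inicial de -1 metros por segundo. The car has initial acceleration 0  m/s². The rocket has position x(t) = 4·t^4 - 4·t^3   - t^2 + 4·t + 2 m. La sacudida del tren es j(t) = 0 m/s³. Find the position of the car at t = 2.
To solve this, we need to take 4 antiderivatives of our snap equation s(t) = 120 - 240·t. Integrating snap and using the initial condition j(0) = 6, we get j(t) = -120·t^2 + 120·t + 6. Taking ∫j(t)dt and applying a(0) = 0, we find a(t) = 2·t·(-20·t^2 + 30·t + 3). Integrating acceleration and using the initial condition v(0) = -1, we get v(t) = -10·t^4 + 20·t^3 + 3·t^2 - 1. Finding the integral of v(t) and using x(0) = 0: x(t) = -2·t^5 + 5·t^4 + t^3 - t. We have position x(t) = -2·t^5 + 5·t^4 + t^3 - t. Substituting t = 2: x(2) = 22.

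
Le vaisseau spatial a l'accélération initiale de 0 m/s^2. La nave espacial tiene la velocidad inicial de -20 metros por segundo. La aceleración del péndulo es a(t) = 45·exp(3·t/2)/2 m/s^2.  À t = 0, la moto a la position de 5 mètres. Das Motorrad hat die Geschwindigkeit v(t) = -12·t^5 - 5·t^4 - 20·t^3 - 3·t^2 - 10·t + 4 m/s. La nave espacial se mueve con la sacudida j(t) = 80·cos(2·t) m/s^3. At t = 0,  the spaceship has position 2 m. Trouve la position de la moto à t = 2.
En partant de la vitesse v(t) = -12·t^5 - 5·t^4 - 20·t^3 - 3·t^2 - 10·t + 4, nous prenons 1 intégrale. L'intégrale de la vitesse, avec x(0) = 5, donne la position: x(t) = -2·t^6 - t^5 - 5·t^4 - t^3 - 5·t^2 + 4·t + 5. De l'équation de la position x(t) = -2·t^6 - t^5 - 5·t^4 - t^3 - 5·t^2 + 4·t + 5, nous substituons t = 2 pour obtenir x = -255.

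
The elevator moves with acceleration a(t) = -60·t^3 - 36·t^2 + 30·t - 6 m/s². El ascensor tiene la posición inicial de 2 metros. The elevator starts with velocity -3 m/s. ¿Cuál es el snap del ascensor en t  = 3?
Partiendo de la aceleración a(t) = -60·t^3 - 36·t^2 + 30·t - 6, tomamos 2 derivadas. Derivando la aceleración, obtenemos la sacudida: j(t) = -180·t^2 - 72·t + 30. Derivando la sacudida, obtenemos el snap: s(t) = -360·t - 72. De la ecuación del snap s(t) = -360·t - 72, sustituimos t = 3 para obtener s = -1152.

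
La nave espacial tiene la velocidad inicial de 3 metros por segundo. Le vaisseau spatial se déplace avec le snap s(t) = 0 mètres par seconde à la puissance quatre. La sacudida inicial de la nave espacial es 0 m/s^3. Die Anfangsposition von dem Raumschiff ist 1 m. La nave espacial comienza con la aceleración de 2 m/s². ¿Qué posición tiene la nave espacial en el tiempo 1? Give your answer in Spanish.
Partiendo del snap s(t) = 0, tomamos 4 antiderivadas. La integral del snap es la sacudida. Usando j(0) = 0, obtenemos j(t) = 0. La integral de la sacudida es la aceleración. Usando a(0) = 2, obtenemos a(t) = 2. La antiderivada de la aceleración, con v(0) = 3, da la velocidad: v(t) = 2·t + 3. La integral de la velocidad es la posición. Usando x(0) = 1, obtenemos x(t) = t^2 + 3·t + 1. Tenemos la posición x(t) = t^2 + 3·t + 1. Sustituyendo t = 1: x(1) = 5.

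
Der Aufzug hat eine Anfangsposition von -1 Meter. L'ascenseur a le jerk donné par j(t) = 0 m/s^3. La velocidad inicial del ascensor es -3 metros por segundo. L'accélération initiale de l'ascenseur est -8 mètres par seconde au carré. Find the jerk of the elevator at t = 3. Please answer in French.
Nous avons le jerk j(t) = 0. En substituant t = 3: j(3) = 0.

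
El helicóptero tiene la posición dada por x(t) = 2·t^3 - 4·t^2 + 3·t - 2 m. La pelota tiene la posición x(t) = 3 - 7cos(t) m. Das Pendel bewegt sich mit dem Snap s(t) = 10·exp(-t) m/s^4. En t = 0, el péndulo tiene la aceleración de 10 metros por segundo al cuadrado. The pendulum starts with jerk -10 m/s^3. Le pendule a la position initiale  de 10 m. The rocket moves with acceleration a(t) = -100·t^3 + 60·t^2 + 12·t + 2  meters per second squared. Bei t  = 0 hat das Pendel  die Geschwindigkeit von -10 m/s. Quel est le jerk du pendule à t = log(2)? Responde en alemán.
Um dies zu lösen, müssen wir 1 Stammfunktion unserer Gleichung für den Snap s(t) = 10·exp(-t) finden. Das Integral von dem Snap, mit j(0) = -10, ergibt den Ruck: j(t) = -10·exp(-t). Aus der Gleichung für den Ruck j(t) = -10·exp(-t), setzen wir t = log(2) ein und erhalten j = -5.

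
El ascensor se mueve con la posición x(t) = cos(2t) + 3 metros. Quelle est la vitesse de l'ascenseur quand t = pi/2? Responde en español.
Debemos derivar nuestra ecuación de la posición x(t) = cos(2·t) + 3 1 vez. La derivada de la posición da la velocidad: v(t) = -2·sin(2·t). Tenemos la velocidad v(t) = -2·sin(2·t). Sustituyendo t = pi/2: v(pi/2) = 0.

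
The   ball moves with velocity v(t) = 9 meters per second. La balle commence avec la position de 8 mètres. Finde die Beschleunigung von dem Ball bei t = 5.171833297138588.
Um dies zu lösen, müssen wir 1 Ableitung unserer Gleichung für die Geschwindigkeit v(t) = 9 nehmen. Die Ableitung von der Geschwindigkeit ergibt die Beschleunigung: a(t) = 0. Aus der Gleichung für die Beschleunigung a(t) = 0, setzen wir t = 5.171833297138588 ein und erhalten a = 0.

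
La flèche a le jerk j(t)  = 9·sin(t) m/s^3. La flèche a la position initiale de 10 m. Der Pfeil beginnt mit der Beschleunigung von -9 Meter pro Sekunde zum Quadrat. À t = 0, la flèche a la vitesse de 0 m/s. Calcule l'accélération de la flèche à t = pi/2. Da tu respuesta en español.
Debemos encontrar la antiderivada de nuestra ecuación de la sacudida j(t) = 9·sin(t) 1 vez. La antiderivada de la sacudida, con a(0) = -9, da la aceleración: a(t) = -9·cos(t). Tenemos la aceleración a(t) = -9·cos(t). Sustituyendo t = pi/2: a(pi/2) = 0.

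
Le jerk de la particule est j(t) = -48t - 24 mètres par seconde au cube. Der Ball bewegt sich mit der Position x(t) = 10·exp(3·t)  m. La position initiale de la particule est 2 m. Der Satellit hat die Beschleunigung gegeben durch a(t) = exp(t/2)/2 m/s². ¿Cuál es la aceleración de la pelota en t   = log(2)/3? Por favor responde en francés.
Pour résoudre ceci, nous devons prendre 2 dérivées de notre équation de la position x(t) = 10·exp(3·t). En dérivant la position, nous obtenons la vitesse: v(t) = 30·exp(3·t). En dérivant la vitesse, nous obtenons l'accélération: a(t) = 90·exp(3·t). De l'équation de l'accélération a(t) = 90·exp(3·t), nous substituons t = log(2)/3 pour obtenir a = 180.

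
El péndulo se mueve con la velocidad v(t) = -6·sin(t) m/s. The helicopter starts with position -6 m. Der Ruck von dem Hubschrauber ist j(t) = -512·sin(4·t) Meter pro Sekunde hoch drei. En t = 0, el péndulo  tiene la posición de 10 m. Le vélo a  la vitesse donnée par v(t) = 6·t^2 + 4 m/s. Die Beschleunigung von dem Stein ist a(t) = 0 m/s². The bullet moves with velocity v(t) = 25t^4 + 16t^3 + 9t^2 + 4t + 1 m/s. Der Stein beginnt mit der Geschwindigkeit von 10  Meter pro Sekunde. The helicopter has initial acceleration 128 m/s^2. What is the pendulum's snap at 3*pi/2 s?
To solve this, we need to take 3 derivatives of our velocity equation v(t) = -6·sin(t). Taking d/dt of v(t), we find a(t) = -6·cos(t). The derivative of acceleration gives jerk: j(t) = 6·sin(t). Taking d/dt of j(t), we find s(t) = 6·cos(t). We have snap s(t) = 6·cos(t). Substituting t = 3*pi/2: s(3*pi/2) = 0.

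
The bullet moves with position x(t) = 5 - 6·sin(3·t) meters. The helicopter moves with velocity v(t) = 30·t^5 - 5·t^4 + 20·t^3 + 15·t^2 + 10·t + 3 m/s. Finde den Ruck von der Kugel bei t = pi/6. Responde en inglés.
Starting from position x(t) = 5 - 6·sin(3·t), we take 3 derivatives. The derivative of position gives velocity: v(t) = -18·cos(3·t). Differentiating velocity, we get acceleration: a(t) = 54·sin(3·t). The derivative of acceleration gives jerk: j(t) = 162·cos(3·t). From the given jerk equation j(t) = 162·cos(3·t), we substitute t = pi/6 to get j = 0.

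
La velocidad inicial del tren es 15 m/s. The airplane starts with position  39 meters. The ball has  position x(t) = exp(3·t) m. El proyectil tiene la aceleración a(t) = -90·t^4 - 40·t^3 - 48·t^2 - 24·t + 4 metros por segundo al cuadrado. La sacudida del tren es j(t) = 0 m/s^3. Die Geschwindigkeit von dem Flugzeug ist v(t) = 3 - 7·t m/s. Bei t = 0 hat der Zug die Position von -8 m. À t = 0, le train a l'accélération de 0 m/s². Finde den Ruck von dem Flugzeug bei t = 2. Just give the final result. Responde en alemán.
Bei t = 2, j = 0.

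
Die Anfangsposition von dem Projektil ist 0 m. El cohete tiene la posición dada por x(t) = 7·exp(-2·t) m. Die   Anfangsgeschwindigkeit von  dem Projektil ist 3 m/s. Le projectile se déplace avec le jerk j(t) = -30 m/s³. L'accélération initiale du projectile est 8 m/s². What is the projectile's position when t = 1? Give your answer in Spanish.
Partiendo de la sacudida j(t) = -30, tomamos 3 integrales. Tomando ∫j(t)dt y aplicando a(0) = 8, encontramos a(t) = 8 - 30·t. Tomando ∫a(t)dt y aplicando v(0) = 3, encontramos v(t) = -15·t^2 + 8·t + 3. Integrando la velocidad y usando la condición inicial x(0) = 0, obtenemos x(t) = -5·t^3 + 4·t^2 + 3·t. Usando x(t) = -5·t^3 + 4·t^2 + 3·t y sustituyendo t = 1, encontramos x = 2.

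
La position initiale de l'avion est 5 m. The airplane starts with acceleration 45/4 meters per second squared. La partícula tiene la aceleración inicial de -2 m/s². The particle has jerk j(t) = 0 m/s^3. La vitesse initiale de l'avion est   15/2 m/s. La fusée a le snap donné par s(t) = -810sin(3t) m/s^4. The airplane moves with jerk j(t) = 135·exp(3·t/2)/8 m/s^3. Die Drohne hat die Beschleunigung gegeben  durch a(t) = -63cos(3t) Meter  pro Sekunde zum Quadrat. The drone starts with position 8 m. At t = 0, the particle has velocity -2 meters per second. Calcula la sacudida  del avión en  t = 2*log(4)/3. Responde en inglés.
From the given jerk equation j(t) = 135·exp(3·t/2)/8, we substitute t = 2*log(4)/3 to get j = 135/2.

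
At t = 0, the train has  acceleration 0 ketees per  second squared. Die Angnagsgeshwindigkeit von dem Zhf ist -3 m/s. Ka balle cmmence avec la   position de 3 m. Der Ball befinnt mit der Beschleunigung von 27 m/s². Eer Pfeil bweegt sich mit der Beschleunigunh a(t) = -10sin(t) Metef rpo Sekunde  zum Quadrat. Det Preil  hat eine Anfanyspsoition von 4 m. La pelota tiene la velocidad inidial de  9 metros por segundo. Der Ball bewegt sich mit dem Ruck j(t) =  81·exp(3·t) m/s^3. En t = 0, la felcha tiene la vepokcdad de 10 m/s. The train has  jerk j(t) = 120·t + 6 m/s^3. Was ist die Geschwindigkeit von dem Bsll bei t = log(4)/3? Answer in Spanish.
Para resolver esto, necesitamos tomar 2 antiderivadas de nuestra ecuación de la sacudida j(t) = 81·exp(3·t). La integral de la sacudida, con a(0) = 27, da la aceleración: a(t) = 27·exp(3·t). Integrando la aceleración y usando la condición inicial v(0) = 9, obtenemos v(t) = 9·exp(3·t). De la ecuación de la velocidad v(t) = 9·exp(3·t), sustituimos t = log(4)/3 para obtener v = 36.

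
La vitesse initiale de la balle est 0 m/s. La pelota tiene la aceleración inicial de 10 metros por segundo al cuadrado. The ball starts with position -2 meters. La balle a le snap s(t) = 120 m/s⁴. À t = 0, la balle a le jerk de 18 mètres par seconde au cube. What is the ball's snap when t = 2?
We have snap s(t) = 120. Substituting t = 2: s(2) = 120.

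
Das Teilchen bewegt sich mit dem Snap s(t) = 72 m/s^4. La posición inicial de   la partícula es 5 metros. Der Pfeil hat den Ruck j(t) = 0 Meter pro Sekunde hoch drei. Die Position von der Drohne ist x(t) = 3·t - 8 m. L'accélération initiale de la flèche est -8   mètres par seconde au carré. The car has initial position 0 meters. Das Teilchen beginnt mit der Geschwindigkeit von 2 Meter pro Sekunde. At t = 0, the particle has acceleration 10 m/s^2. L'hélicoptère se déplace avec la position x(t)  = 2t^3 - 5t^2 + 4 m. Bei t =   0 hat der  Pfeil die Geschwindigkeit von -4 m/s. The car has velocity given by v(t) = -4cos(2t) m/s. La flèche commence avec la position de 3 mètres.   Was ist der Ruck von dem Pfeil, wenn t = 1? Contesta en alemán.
Wir haben den Ruck j(t) = 0. Durch Einsetzen von t = 1: j(1) = 0.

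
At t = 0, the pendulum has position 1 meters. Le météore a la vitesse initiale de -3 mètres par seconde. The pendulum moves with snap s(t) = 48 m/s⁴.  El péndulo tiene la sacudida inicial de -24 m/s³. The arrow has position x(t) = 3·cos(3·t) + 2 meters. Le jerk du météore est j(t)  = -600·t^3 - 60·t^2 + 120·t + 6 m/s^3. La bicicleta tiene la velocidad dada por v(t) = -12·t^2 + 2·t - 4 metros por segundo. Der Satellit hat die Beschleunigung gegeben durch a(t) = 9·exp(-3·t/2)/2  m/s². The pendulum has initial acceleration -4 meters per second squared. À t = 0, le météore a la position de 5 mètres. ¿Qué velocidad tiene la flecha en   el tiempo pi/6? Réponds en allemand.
Wir müssen unsere Gleichung für die Position x(t) = 3·cos(3·t) + 2 1-mal ableiten. Die Ableitung von der Position ergibt die Geschwindigkeit: v(t) = -9·sin(3·t). Wir haben die Geschwindigkeit v(t) = -9·sin(3·t). Durch Einsetzen von t = pi/6: v(pi/6) = -9.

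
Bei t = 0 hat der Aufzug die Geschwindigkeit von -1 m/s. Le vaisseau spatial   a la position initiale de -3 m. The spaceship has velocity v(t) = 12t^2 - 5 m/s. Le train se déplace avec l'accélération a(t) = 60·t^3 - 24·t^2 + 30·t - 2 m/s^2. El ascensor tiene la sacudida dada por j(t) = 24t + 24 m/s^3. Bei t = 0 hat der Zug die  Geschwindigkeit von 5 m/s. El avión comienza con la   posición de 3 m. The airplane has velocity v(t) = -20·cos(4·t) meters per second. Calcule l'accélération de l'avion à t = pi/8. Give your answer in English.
Starting from velocity v(t) = -20·cos(4·t), we take 1 derivative. Taking d/dt of v(t), we find a(t) = 80·sin(4·t). Using a(t) = 80·sin(4·t) and substituting t = pi/8, we find a = 80.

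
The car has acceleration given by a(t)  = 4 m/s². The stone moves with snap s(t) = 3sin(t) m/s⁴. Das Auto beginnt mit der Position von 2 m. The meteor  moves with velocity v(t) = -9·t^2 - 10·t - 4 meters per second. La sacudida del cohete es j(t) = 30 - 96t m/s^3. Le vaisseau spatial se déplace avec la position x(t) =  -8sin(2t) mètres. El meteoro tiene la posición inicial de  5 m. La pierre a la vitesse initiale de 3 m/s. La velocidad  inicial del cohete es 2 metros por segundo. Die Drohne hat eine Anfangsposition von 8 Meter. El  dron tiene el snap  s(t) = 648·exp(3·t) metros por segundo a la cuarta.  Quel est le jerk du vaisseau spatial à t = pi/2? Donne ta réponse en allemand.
Um dies zu lösen, müssen wir 3 Ableitungen unserer Gleichung für die Position x(t) = -8·sin(2·t) nehmen. Mit d/dt von x(t) finden wir v(t) = -16·cos(2·t). Mit d/dt von v(t) finden wir a(t) = 32·sin(2·t). Durch Ableiten von der Beschleunigung erhalten wir den Ruck: j(t) = 64·cos(2·t). Aus der Gleichung für den Ruck j(t) = 64·cos(2·t), setzen wir t = pi/2 ein und erhalten j = -64.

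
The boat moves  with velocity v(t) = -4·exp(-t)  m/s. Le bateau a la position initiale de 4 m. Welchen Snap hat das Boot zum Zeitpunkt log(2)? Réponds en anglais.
We must differentiate our velocity equation v(t) = -4·exp(-t) 3 times. The derivative of velocity gives acceleration: a(t) = 4·exp(-t). Taking d/dt of a(t), we find j(t) = -4·exp(-t). Taking d/dt of j(t), we find s(t) = 4·exp(-t). Using s(t) = 4·exp(-t) and substituting t = log(2), we find s = 2.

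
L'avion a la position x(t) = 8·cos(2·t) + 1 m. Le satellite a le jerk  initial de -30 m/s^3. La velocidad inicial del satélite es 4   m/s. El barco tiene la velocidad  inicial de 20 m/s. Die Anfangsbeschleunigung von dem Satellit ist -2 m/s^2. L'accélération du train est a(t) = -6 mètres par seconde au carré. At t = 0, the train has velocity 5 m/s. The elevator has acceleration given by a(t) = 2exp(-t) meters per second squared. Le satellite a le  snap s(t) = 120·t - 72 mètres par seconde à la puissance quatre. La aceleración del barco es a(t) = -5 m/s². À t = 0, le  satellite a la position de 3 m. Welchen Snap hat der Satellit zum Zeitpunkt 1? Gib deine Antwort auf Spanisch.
Usando s(t) = 120·t - 72 y sustituyendo t = 1, encontramos s = 48.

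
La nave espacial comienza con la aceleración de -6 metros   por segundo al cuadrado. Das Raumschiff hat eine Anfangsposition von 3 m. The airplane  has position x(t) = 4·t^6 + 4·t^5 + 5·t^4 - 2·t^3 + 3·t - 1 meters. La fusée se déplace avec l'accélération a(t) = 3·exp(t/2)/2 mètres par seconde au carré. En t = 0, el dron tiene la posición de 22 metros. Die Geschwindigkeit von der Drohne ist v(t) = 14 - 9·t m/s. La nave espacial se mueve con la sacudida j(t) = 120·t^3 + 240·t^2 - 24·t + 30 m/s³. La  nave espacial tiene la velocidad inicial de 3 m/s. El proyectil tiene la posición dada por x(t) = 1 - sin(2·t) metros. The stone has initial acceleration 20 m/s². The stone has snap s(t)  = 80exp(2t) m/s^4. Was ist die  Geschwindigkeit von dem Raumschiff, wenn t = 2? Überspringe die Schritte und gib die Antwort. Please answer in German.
Die Geschwindigkeit bei t = 2 ist v = 531.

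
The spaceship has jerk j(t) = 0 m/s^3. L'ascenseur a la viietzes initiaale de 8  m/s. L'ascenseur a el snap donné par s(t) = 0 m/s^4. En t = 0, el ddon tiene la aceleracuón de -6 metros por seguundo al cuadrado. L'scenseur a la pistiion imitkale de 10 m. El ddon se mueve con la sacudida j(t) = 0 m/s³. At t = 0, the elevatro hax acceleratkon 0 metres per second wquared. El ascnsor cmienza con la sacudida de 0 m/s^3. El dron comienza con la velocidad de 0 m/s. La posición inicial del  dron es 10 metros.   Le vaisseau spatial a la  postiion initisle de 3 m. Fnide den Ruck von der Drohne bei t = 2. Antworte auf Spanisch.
Usando j(t) = 0 y sustituyendo t = 2, encontramos j = 0.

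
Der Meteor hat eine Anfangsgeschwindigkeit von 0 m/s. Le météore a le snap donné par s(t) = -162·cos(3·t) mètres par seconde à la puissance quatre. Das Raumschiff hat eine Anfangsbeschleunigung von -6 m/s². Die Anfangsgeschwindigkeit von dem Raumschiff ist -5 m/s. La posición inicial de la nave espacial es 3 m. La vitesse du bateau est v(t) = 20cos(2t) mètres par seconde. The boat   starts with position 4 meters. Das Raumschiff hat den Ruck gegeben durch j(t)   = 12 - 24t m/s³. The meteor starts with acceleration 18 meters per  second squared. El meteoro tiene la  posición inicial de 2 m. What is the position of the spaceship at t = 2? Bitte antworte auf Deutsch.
Wir müssen die Stammfunktion unserer Gleichung für den Ruck j(t) = 12 - 24·t 3-mal finden. Das Integral von dem Ruck ist die Beschleunigung. Mit a(0) = -6 erhalten wir a(t) = -12·t^2 + 12·t - 6. Mit ∫a(t)dt und Anwendung von v(0) = -5, finden wir v(t) = -4·t^3 + 6·t^2 - 6·t - 5. Das Integral von der Geschwindigkeit ist die Position. Mit x(0) = 3 erhalten wir x(t) = -t^4 + 2·t^3 - 3·t^2 - 5·t + 3. Mit x(t) = -t^4 + 2·t^3 - 3·t^2 - 5·t + 3 und Einsetzen von t = 2, finden wir x = -19.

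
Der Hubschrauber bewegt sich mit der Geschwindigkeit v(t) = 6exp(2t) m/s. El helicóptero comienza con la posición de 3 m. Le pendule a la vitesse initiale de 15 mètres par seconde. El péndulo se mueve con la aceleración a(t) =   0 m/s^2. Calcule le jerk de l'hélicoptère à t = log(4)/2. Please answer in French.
Nous devons dériver notre équation de la vitesse v(t) = 6·exp(2·t) 2 fois. La dérivée de la vitesse donne l'accélération: a(t) = 12·exp(2·t). En dérivant l'accélération, nous obtenons le jerk: j(t) = 24·exp(2·t). De l'équation du jerk j(t) = 24·exp(2·t), nous substituons t = log(4)/2 pour obtenir j = 96.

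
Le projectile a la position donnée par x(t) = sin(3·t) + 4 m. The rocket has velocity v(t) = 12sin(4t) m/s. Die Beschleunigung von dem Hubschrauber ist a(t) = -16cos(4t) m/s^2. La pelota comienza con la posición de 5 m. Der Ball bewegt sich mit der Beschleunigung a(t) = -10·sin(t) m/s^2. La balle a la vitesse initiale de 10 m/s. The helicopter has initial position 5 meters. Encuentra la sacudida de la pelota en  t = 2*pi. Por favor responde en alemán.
Um dies zu lösen, müssen wir 1 Ableitung unserer Gleichung für die Beschleunigung a(t) = -10·sin(t) nehmen. Mit d/dt von a(t) finden wir j(t) = -10·cos(t). Wir haben den Ruck j(t) = -10·cos(t). Durch Einsetzen von t = 2*pi: j(2*pi) = -10.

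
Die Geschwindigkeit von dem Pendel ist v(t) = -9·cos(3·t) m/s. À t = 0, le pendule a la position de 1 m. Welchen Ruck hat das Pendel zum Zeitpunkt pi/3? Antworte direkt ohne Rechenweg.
Die Antwort ist -81.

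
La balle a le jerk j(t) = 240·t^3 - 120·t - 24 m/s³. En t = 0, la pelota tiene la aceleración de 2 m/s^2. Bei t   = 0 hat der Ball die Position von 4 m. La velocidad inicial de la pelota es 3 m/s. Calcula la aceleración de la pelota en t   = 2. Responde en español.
Partiendo de la sacudida j(t) = 240·t^3 - 120·t - 24, tomamos 1 antiderivada. Tomando ∫j(t)dt y aplicando a(0) = 2, encontramos a(t) = 60·t^4 - 60·t^2 - 24·t + 2. Usando a(t) = 60·t^4 - 60·t^2 - 24·t + 2 y sustituyendo t = 2, encontramos a = 674.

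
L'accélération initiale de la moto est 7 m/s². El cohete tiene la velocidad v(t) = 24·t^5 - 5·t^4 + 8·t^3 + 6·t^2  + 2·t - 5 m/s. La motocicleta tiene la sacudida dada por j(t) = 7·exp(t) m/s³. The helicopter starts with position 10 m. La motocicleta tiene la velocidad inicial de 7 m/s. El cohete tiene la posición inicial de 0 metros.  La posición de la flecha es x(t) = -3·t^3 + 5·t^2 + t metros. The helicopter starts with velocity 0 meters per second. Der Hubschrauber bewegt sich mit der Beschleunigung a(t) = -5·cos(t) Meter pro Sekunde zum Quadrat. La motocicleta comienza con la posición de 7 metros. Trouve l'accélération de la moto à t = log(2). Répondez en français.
En partant du jerk j(t) = 7·exp(t), nous prenons 1 primitive. L'intégrale du jerk est l'accélération. En utilisant a(0) = 7, nous obtenons a(t) = 7·exp(t). Nous avons l'accélération a(t) = 7·exp(t). En substituant t = log(2): a(log(2)) = 14.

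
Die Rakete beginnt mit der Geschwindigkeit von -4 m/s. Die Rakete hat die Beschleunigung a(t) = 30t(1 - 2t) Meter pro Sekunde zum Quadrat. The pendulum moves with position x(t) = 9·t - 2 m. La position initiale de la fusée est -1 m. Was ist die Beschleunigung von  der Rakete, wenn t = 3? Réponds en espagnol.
Tenemos la aceleración a(t) = 30·t·(1 - 2·t). Sustituyendo t = 3: a(3) = -450.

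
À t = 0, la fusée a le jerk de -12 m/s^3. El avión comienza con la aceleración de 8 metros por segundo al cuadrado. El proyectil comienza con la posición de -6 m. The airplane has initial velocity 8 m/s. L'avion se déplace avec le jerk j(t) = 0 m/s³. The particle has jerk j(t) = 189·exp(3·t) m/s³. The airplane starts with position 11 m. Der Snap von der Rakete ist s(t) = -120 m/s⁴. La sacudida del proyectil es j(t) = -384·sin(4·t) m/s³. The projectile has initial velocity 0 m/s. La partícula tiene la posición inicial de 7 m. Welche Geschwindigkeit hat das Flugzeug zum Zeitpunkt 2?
Um dies zu lösen, müssen wir 2 Integrale unserer Gleichung für den Ruck j(t) = 0 finden. Die Stammfunktion von dem Ruck, mit a(0) = 8, ergibt die Beschleunigung: a(t) = 8. Mit ∫a(t)dt und Anwendung von v(0) = 8, finden wir v(t) = 8·t + 8. Aus der Gleichung für die Geschwindigkeit v(t) = 8·t + 8, setzen wir t = 2 ein und erhalten v = 24.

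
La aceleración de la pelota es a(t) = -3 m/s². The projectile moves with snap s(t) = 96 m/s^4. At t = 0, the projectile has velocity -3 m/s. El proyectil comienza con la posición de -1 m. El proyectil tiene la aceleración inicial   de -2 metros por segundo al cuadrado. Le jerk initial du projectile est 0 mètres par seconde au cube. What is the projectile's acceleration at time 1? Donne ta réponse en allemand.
Wir müssen das Integral unserer Gleichung für den Snap s(t) = 96 2-mal finden. Die Stammfunktion von dem Snap, mit j(0) = 0, ergibt den Ruck: j(t) = 96·t. Mit ∫j(t)dt und Anwendung von a(0) = -2, finden wir a(t) = 48·t^2 - 2. Wir haben die Beschleunigung a(t) = 48·t^2 - 2. Durch Einsetzen von t = 1: a(1) = 46.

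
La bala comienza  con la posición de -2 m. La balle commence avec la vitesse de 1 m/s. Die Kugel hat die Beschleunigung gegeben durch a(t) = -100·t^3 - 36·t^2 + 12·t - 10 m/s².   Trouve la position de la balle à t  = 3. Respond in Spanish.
Partiendo de la aceleración a(t) = -100·t^3 - 36·t^2 + 12·t - 10, tomamos 2 integrales. La antiderivada de la aceleración, con v(0) = 1, da la velocidad: v(t) = -25·t^4 - 12·t^3 + 6·t^2 - 10·t + 1. La antiderivada de la velocidad, con x(0) = -2, da la posición: x(t) = -5·t^5 - 3·t^4 + 2·t^3 - 5·t^2 + t - 2. Tenemos la posición x(t) = -5·t^5 - 3·t^4 + 2·t^3 - 5·t^2 + t - 2. Sustituyendo t = 3: x(3) = -1448.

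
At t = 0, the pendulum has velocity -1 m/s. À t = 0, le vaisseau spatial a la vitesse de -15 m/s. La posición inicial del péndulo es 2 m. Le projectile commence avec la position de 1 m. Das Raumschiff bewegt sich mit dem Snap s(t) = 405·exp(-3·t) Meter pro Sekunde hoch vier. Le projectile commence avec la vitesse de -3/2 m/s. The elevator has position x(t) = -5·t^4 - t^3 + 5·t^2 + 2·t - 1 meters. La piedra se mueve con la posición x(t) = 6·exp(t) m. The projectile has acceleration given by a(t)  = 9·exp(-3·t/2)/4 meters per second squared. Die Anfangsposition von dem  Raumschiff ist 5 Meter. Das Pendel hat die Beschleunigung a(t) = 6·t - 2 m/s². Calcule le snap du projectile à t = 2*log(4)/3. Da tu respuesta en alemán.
Um dies zu lösen, müssen wir 2 Ableitungen unserer Gleichung für die Beschleunigung a(t) = 9·exp(-3·t/2)/4 nehmen. Mit d/dt von a(t) finden wir j(t) = -27·exp(-3·t/2)/8. Mit d/dt von j(t) finden wir s(t) = 81·exp(-3·t/2)/16. Mit s(t) = 81·exp(-3·t/2)/16 und Einsetzen von t = 2*log(4)/3, finden wir s = 81/64.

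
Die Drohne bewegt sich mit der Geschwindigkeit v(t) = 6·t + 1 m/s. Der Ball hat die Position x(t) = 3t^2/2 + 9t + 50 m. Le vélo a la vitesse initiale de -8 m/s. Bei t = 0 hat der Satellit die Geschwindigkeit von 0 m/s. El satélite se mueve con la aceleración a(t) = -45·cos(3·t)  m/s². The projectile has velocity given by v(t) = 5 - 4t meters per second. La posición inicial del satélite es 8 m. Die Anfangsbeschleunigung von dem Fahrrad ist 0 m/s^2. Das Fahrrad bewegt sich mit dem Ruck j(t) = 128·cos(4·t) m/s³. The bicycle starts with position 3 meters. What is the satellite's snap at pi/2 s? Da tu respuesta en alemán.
Um dies zu lösen, müssen wir 2 Ableitungen unserer Gleichung für die Beschleunigung a(t) = -45·cos(3·t) nehmen. Die Ableitung von der Beschleunigung ergibt den Ruck: j(t) = 135·sin(3·t). Durch Ableiten von dem Ruck erhalten wir den Snap: s(t) = 405·cos(3·t). Aus der Gleichung für den Snap s(t) = 405·cos(3·t), setzen wir t = pi/2 ein und erhalten s = 0.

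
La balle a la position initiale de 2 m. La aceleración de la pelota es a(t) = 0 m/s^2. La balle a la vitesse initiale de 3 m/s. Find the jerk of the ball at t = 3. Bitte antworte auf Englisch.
Starting from acceleration a(t) = 0, we take 1 derivative. Differentiating acceleration, we get jerk: j(t) = 0. Using j(t) = 0 and substituting t = 3, we find j = 0.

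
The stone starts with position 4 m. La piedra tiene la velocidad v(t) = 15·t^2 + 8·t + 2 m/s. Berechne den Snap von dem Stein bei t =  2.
Ausgehend von der Geschwindigkeit v(t) = 15·t^2 + 8·t + 2, nehmen wir 3 Ableitungen. Durch Ableiten von der Geschwindigkeit erhalten wir die Beschleunigung: a(t) = 30·t + 8. Durch Ableiten von der Beschleunigung erhalten wir den Ruck: j(t) = 30. Die Ableitung von dem Ruck ergibt den Snap: s(t) = 0. Mit s(t) = 0 und Einsetzen von t = 2, finden wir s = 0.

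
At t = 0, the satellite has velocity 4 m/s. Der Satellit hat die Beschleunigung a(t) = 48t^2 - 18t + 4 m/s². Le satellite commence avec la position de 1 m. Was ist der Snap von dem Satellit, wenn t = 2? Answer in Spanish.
Debemos derivar nuestra ecuación de la aceleración a(t) = 48·t^2 - 18·t + 4 2 veces. Tomando d/dt de a(t), encontramos j(t) = 96·t - 18. Derivando la sacudida, obtenemos el snap: s(t) = 96. Usando s(t) = 96 y sustituyendo t = 2, encontramos s = 96.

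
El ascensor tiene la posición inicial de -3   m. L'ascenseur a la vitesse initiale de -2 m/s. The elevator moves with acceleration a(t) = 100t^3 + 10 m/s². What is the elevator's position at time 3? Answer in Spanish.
Debemos encontrar la antiderivada de nuestra ecuación de la aceleración a(t) = 100·t^3 + 10 2 veces. Integrando la aceleración y usando la condición inicial v(0) = -2, obtenemos v(t) = 25·t^4 + 10·t - 2. La antiderivada de la velocidad es la posición. Usando x(0) = -3, obtenemos x(t) = 5·t^5 + 5·t^2 - 2·t - 3. De la ecuación de la posición x(t) = 5·t^5 + 5·t^2 - 2·t - 3, sustituimos t = 3 para obtener x = 1251.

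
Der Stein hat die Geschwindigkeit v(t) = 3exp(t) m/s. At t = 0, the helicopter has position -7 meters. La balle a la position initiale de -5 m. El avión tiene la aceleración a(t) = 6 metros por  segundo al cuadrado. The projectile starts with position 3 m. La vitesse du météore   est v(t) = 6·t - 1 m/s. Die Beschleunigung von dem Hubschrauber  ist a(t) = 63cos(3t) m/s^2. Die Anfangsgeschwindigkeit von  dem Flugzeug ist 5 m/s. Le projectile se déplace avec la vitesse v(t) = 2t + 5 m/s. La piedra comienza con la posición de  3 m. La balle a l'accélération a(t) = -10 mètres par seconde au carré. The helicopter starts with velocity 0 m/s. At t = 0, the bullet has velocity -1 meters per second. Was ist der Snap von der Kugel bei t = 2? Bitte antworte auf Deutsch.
Ausgehend von der Beschleunigung a(t) = -10, nehmen wir 2 Ableitungen. Durch Ableiten von der Beschleunigung erhalten wir den Ruck: j(t) = 0. Durch Ableiten von dem Ruck erhalten wir den Snap: s(t) = 0. Wir haben den Snap s(t) = 0. Durch Einsetzen von t = 2: s(2) = 0.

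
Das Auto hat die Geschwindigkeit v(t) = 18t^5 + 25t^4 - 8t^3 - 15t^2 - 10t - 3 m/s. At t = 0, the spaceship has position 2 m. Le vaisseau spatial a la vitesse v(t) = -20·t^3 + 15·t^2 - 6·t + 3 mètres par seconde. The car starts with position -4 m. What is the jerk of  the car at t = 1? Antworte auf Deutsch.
Wir müssen unsere Gleichung für die Geschwindigkeit v(t) = 18·t^5 + 25·t^4 - 8·t^3 - 15·t^2 - 10·t - 3 2-mal ableiten. Durch Ableiten von der Geschwindigkeit erhalten wir die Beschleunigung: a(t) = 90·t^4 + 100·t^3 - 24·t^2 - 30·t - 10. Durch Ableiten von der Beschleunigung erhalten wir den Ruck: j(t) = 360·t^3 + 300·t^2 - 48·t - 30. Mit j(t) = 360·t^3 + 300·t^2 - 48·t - 30 und Einsetzen von t = 1, finden wir j = 582.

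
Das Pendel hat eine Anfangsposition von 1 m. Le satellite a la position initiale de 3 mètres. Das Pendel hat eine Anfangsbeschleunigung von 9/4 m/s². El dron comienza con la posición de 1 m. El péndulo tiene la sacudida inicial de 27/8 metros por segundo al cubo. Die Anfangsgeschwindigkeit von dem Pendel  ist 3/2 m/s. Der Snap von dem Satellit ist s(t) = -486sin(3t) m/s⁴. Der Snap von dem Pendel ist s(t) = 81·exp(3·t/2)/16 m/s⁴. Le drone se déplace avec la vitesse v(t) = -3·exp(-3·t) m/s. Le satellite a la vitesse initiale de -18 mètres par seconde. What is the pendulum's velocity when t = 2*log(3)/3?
We must find the antiderivative of our snap equation s(t) = 81·exp(3·t/2)/16 3 times. The antiderivative of snap is jerk. Using j(0) = 27/8, we get j(t) = 27·exp(3·t/2)/8. Integrating jerk and using the initial condition a(0) = 9/4, we get a(t) = 9·exp(3·t/2)/4. The integral of acceleration is velocity. Using v(0) = 3/2, we get v(t) = 3·exp(3·t/2)/2. We have velocity v(t) = 3·exp(3·t/2)/2. Substituting t = 2*log(3)/3: v(2*log(3)/3) = 9/2.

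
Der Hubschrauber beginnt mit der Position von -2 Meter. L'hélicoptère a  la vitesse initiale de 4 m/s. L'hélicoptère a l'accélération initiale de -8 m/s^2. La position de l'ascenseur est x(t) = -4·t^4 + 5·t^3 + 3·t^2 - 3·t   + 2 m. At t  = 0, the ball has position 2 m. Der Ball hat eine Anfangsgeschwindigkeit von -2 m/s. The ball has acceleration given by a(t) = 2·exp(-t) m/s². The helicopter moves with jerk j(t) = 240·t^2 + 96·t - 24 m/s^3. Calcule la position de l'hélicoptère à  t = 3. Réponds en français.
Pour résoudre ceci, nous devons prendre 3 intégrales de notre équation du jerk j(t) = 240·t^2 + 96·t - 24. En prenant ∫j(t)dt et en appliquant a(0) = -8, nous trouvons a(t) = 80·t^3 + 48·t^2 - 24·t - 8. En intégrant l'accélération et en utilisant la condition initiale v(0) = 4, nous obtenons v(t) = 20·t^4 + 16·t^3 - 12·t^2 - 8·t + 4. En prenant ∫v(t)dt et en appliquant x(0) = -2, nous trouvons x(t) = 4·t^5 + 4·t^4 - 4·t^3 - 4·t^2 + 4·t - 2. En utilisant x(t) = 4·t^5 + 4·t^4 - 4·t^3 - 4·t^2 + 4·t - 2 et en substituant t = 3, nous trouvons x = 1162.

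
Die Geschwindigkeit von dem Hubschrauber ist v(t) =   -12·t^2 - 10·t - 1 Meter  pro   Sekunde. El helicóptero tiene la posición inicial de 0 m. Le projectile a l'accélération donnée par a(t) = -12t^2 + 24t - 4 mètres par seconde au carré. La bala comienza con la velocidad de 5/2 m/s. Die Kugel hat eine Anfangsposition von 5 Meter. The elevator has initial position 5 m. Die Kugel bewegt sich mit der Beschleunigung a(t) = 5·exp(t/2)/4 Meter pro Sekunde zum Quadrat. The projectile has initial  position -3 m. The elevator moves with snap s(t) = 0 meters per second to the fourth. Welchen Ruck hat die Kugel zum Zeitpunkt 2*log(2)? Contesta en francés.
Pour résoudre ceci, nous devons prendre 1 dérivée de notre équation de l'accélération a(t) = 5·exp(t/2)/4. La dérivée de l'accélération donne le jerk: j(t) = 5·exp(t/2)/8. Nous avons le jerk j(t) = 5·exp(t/2)/8. En substituant t = 2*log(2): j(2*log(2)) = 5/4.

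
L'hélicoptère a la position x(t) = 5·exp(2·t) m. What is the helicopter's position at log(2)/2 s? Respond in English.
Using x(t) = 5·exp(2·t) and substituting t = log(2)/2, we find x = 10.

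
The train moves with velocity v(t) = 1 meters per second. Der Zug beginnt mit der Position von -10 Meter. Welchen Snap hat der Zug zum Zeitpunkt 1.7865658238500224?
Um dies zu lösen, müssen wir 3 Ableitungen unserer Gleichung für die Geschwindigkeit v(t) = 1 nehmen. Durch Ableiten von der Geschwindigkeit erhalten wir die Beschleunigung: a(t) = 0. Mit d/dt von a(t) finden wir j(t) = 0. Mit d/dt von j(t) finden wir s(t) = 0. Mit s(t) = 0 und Einsetzen von t = 1.7865658238500224, finden wir s = 0.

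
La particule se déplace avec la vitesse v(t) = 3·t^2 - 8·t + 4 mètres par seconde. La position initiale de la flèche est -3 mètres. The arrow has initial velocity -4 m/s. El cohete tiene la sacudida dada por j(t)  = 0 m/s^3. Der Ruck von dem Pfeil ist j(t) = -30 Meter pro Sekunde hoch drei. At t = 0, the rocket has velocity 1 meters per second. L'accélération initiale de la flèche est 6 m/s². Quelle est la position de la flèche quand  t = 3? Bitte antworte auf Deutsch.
Um dies zu lösen, müssen wir 3 Integrale unserer Gleichung für den Ruck j(t) = -30 finden. Durch Integration von dem Ruck und Verwendung der Anfangsbedingung a(0) = 6, erhalten wir a(t) = 6 - 30·t. Die Stammfunktion von der Beschleunigung, mit v(0) = -4, ergibt die Geschwindigkeit: v(t) = -15·t^2 + 6·t - 4. Die Stammfunktion von der Geschwindigkeit, mit x(0) = -3, ergibt die Position: x(t) = -5·t^3 + 3·t^2 - 4·t - 3. Aus der Gleichung für die Position x(t) = -5·t^3 + 3·t^2 - 4·t - 3, setzen wir t = 3 ein und erhalten x = -123.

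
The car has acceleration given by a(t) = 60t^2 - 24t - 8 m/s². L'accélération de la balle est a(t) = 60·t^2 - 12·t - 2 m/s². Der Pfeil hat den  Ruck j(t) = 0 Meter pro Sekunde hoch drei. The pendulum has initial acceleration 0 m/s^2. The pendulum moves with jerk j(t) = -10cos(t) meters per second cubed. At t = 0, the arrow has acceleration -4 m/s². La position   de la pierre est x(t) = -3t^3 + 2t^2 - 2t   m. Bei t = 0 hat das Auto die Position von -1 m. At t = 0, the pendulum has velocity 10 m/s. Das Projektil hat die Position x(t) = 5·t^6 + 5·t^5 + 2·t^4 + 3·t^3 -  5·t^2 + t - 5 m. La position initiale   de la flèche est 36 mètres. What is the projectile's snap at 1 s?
Starting from position x(t) = 5·t^6 + 5·t^5 + 2·t^4 + 3·t^3 - 5·t^2 + t - 5, we take 4 derivatives. The derivative of position gives velocity: v(t) = 30·t^5 + 25·t^4 + 8·t^3 + 9·t^2 - 10·t + 1. Differentiating velocity, we get acceleration: a(t) = 150·t^4 + 100·t^3 + 24·t^2 + 18·t - 10. Taking d/dt of a(t), we find j(t) = 600·t^3 + 300·t^2 + 48·t + 18. Taking d/dt of j(t), we find s(t) = 1800·t^2 + 600·t + 48. Using s(t) = 1800·t^2 + 600·t + 48 and substituting t = 1, we find s = 2448.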